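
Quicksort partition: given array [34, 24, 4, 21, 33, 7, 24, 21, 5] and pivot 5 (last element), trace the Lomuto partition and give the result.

Lomuto partition with pivot = 5:

Initial array: [34, 24, 4, 21, 33, 7, 24, 21, 5]

arr[0]=34 > 5: no swap
arr[1]=24 > 5: no swap
arr[2]=4 <= 5: swap with position 0, array becomes [4, 24, 34, 21, 33, 7, 24, 21, 5]
arr[3]=21 > 5: no swap
arr[4]=33 > 5: no swap
arr[5]=7 > 5: no swap
arr[6]=24 > 5: no swap
arr[7]=21 > 5: no swap

Place pivot at position 1: [4, 5, 34, 21, 33, 7, 24, 21, 24]
Pivot position: 1

After partitioning with pivot 5, the array becomes [4, 5, 34, 21, 33, 7, 24, 21, 24]. The pivot is placed at index 1. All elements to the left of the pivot are <= 5, and all elements to the right are > 5.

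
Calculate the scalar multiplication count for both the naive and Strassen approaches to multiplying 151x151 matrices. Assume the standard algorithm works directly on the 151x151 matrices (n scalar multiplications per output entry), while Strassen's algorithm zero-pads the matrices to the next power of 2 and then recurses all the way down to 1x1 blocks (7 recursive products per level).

Matrix multiplication for 151x151 matrices:

Strassen's algorithm requires power-of-2 dimensions. Pad 151x151 to 256x256 (next power of 2).

Standard algorithm: 151^3 = 3442951 multiplications
Strassen's algorithm: 7^(log2(256)) = 7^8 = 5764801 multiplications
Difference: 3442951 - 5764801 = -2321850 (Strassen uses MORE here due to padding overhead — for small or just-over-power-of-2 n, padding can outweigh the per-level savings)

Standard: 3442951 multiplications (151^3). Strassen: 5764801 multiplications (7^8, after padding to 256x256). Strassen reduces 8 recursive multiplications to 7 at each level.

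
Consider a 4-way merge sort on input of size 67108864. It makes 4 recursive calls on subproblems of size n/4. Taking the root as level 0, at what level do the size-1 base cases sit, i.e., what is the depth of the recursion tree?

For divide and conquer with division factor 4:

Problem sizes at each level:
Level 0: 67108864
Level 1: 16777216
Level 2: 4194304
Level 3: 1048576
Level 4: 262144
Level 5: 65536
Level 6: 16384
Level 7: 4096
Level 8: 1024
Level 9: 256
Level 10: 64
Level 11: 16
Level 12: 4
Level 13: 1

The root is level 0 and the size-1 base case is level 13 (the tree spans levels 0 through 13, i.e. 14 levels counting the root), so the depth is the number of divisions: log_4(67108864) = 13

The recursion tree depth is log_4(67108864) = 13. At each level, the problem size is divided by 4, so it takes 13 divisions to reduce to a base case of size 1. The algorithm makes 4 recursive calls at each level.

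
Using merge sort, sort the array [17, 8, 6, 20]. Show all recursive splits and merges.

Merge sort trace:

Split: [17, 8, 6, 20] -> [17, 8] and [6, 20]
  Split: [17, 8] -> [17] and [8]
  Merge: [17] + [8] -> [8, 17]
  Split: [6, 20] -> [6] and [20]
  Merge: [6] + [20] -> [6, 20]
Merge: [8, 17] + [6, 20] -> [6, 8, 17, 20]

Final sorted array: [6, 8, 17, 20]

The merge sort proceeds by recursively splitting the array and merging sorted halves.
After all merges, the sorted array is [6, 8, 17, 20].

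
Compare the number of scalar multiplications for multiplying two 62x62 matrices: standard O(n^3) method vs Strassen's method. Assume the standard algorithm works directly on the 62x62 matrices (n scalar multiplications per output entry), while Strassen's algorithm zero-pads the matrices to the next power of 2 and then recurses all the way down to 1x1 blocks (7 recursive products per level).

Matrix multiplication for 62x62 matrices:

Strassen's algorithm requires power-of-2 dimensions. Pad 62x62 to 64x64 (next power of 2).

Standard algorithm: 62^3 = 238328 multiplications
Strassen's algorithm: 7^(log2(64)) = 7^6 = 117649 multiplications
Savings: 238328 - 117649 = 120679 multiplications

Standard: 238328 multiplications (62^3). Strassen: 117649 multiplications (7^6, after padding to 64x64). Strassen reduces 8 recursive multiplications to 7 at each level.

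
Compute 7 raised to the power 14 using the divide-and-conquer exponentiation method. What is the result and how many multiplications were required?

Computing 7^14 by squaring (build up from 7^1; each line after the first costs one multiplication):

7^1 = 7
7^2 = (7^1)^2 = 7^2 = 49
7^3 = 7 * 7^2 = 7 * 49 = 343
7^6 = (7^3)^2 = 343^2 = 117649
7^7 = 7 * 7^6 = 7 * 117649 = 823543
7^14 = (7^7)^2 = 823543^2 = 678223072849

Result: 678223072849
Multiplications needed: 5 (5 lines after 7^1)

7^14 = 678223072849. Using exponentiation by squaring, this requires 5 multiplications. The key idea: if the exponent is even, square the half-power; if odd, multiply by the base once.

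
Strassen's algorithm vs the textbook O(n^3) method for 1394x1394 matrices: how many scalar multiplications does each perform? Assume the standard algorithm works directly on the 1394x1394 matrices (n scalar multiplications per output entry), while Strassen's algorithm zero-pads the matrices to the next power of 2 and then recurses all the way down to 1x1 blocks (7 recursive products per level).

Matrix multiplication for 1394x1394 matrices:

Strassen's algorithm requires power-of-2 dimensions. Pad 1394x1394 to 2048x2048 (next power of 2).

Standard algorithm: 1394^3 = 2708870984 multiplications
Strassen's algorithm: 7^(log2(2048)) = 7^11 = 1977326743 multiplications
Savings: 2708870984 - 1977326743 = 731544241 multiplications

Standard: 2708870984 multiplications (1394^3). Strassen: 1977326743 multiplications (7^11, after padding to 2048x2048). Strassen reduces 8 recursive multiplications to 7 at each level.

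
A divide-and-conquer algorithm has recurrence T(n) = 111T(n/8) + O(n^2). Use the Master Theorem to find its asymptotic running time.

Master Theorem for T(n) = 111T(n/8) + O(n^2):

a = 111, b = 8, c = 2
log_b(a) = log_8(111) = 2.2648

Case 1: c = 2 < log_8(111) = 2.2648
T(n) = O(n^(log_8 111))

For T(n) = 111T(n/8) + O(n^2): log_8(111) = 2.2648. This is Case 1 of the Master Theorem (c < log_b(a), work dominated by leaves), giving O(n^(log_8 111)).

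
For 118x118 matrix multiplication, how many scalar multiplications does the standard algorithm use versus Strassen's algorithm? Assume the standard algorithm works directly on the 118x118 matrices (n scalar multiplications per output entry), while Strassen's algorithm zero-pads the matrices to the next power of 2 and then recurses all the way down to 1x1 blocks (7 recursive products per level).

Matrix multiplication for 118x118 matrices:

Strassen's algorithm requires power-of-2 dimensions. Pad 118x118 to 128x128 (next power of 2).

Standard algorithm: 118^3 = 1643032 multiplications
Strassen's algorithm: 7^(log2(128)) = 7^7 = 823543 multiplications
Savings: 1643032 - 823543 = 819489 multiplications

Standard: 1643032 multiplications (118^3). Strassen: 823543 multiplications (7^7, after padding to 128x128). Strassen reduces 8 recursive multiplications to 7 at each level.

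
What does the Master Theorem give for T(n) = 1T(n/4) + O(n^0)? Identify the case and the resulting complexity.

Master Theorem for T(n) = 1T(n/4) + O(n^0):

a = 1, b = 4, c = 0
log_b(a) = log_4(1) = 0.0000

Case 2: c = 0 = log_4(1) = 0.0000
T(n) = O(n^0 log n) = O(log n)

For T(n) = 1T(n/4) + O(n^0): log_4(1) = 0.0000. This is Case 2 of the Master Theorem (c = log_b(a), equal work at all levels), giving O(log n).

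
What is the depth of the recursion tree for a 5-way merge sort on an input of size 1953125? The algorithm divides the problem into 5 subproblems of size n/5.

For divide and conquer with division factor 5:

Problem sizes at each level:
Level 0: 1953125
Level 1: 390625
Level 2: 78125
Level 3: 15625
Level 4: 3125
Level 5: 625
Level 6: 125
Level 7: 25
Level 8: 5
Level 9: 1

The root is level 0 and the size-1 base case is level 9 (the tree spans levels 0 through 9, i.e. 10 levels counting the root), so the depth is the number of divisions: log_5(1953125) = 9

The recursion tree depth is log_5(1953125) = 9. At each level, the problem size is divided by 5, so it takes 9 divisions to reduce to a base case of size 1. The algorithm makes 5 recursive calls at each level.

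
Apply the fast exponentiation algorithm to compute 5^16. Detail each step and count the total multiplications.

Computing 5^16 by squaring (build up from 5^1; each line after the first costs one multiplication):

5^1 = 5
5^2 = (5^1)^2 = 5^2 = 25
5^4 = (5^2)^2 = 25^2 = 625
5^8 = (5^4)^2 = 625^2 = 390625
5^16 = (5^8)^2 = 390625^2 = 152587890625

Result: 152587890625
Multiplications needed: 4 (4 lines after 5^1)

5^16 = 152587890625. Using exponentiation by squaring, this requires 4 multiplications. The key idea: if the exponent is even, square the half-power; if odd, multiply by the base once.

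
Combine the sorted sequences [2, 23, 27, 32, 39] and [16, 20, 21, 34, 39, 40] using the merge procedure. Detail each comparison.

Merging process:

Compare 2 vs 16: take 2 from left. Merged: [2]
Compare 23 vs 16: take 16 from right. Merged: [2, 16]
Compare 23 vs 20: take 20 from right. Merged: [2, 16, 20]
Compare 23 vs 21: take 21 from right. Merged: [2, 16, 20, 21]
Compare 23 vs 34: take 23 from left. Merged: [2, 16, 20, 21, 23]
Compare 27 vs 34: take 27 from left. Merged: [2, 16, 20, 21, 23, 27]
Compare 32 vs 34: take 32 from left. Merged: [2, 16, 20, 21, 23, 27, 32]
Compare 39 vs 34: take 34 from right. Merged: [2, 16, 20, 21, 23, 27, 32, 34]
Compare 39 vs 39: take 39 from left. Merged: [2, 16, 20, 21, 23, 27, 32, 34, 39]
Append remaining from right: [39, 40]. Merged: [2, 16, 20, 21, 23, 27, 32, 34, 39, 39, 40]

Final merged array: [2, 16, 20, 21, 23, 27, 32, 34, 39, 39, 40]
Total comparisons: 9

The merged array is [2, 16, 20, 21, 23, 27, 32, 34, 39, 39, 40], requiring 9 comparisons. The merge step runs in O(n) time where n is the total number of elements.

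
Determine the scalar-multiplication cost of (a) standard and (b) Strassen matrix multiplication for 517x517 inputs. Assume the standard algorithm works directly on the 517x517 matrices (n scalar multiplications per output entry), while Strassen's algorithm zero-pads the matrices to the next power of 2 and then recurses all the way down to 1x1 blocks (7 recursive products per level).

Matrix multiplication for 517x517 matrices:

Strassen's algorithm requires power-of-2 dimensions. Pad 517x517 to 1024x1024 (next power of 2).

Standard algorithm: 517^3 = 138188413 multiplications
Strassen's algorithm: 7^(log2(1024)) = 7^10 = 282475249 multiplications
Difference: 138188413 - 282475249 = -144286836 (Strassen uses MORE here due to padding overhead — for small or just-over-power-of-2 n, padding can outweigh the per-level savings)

Standard: 138188413 multiplications (517^3). Strassen: 282475249 multiplications (7^10, after padding to 1024x1024). Strassen reduces 8 recursive multiplications to 7 at each level.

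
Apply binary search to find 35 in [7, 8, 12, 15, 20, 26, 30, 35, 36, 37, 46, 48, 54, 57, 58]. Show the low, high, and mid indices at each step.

Binary search for 35 in [7, 8, 12, 15, 20, 26, 30, 35, 36, 37, 46, 48, 54, 57, 58]:

lo=0, hi=14, mid=7, arr[mid]=35 -> Found target at index 7!

Binary search finds 35 at index 7 after 1 comparisons. The search repeatedly halves the search space by comparing with the middle element.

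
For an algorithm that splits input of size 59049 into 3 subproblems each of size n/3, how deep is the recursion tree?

For divide and conquer with division factor 3:

Problem sizes at each level:
Level 0: 59049
Level 1: 19683
Level 2: 6561
Level 3: 2187
Level 4: 729
Level 5: 243
Level 6: 81
Level 7: 27
Level 8: 9
Level 9: 3
Level 10: 1

The root is level 0 and the size-1 base case is level 10 (the tree spans levels 0 through 10, i.e. 11 levels counting the root), so the depth is the number of divisions: log_3(59049) = 10

The recursion tree depth is log_3(59049) = 10. At each level, the problem size is divided by 3, so it takes 10 divisions to reduce to a base case of size 1. The algorithm makes 3 recursive calls at each level.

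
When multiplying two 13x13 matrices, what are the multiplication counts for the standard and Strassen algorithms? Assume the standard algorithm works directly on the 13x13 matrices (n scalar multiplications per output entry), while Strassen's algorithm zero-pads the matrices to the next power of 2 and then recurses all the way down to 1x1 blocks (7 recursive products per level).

Matrix multiplication for 13x13 matrices:

Strassen's algorithm requires power-of-2 dimensions. Pad 13x13 to 16x16 (next power of 2).

Standard algorithm: 13^3 = 2197 multiplications
Strassen's algorithm: 7^(log2(16)) = 7^4 = 2401 multiplications
Difference: 2197 - 2401 = -204 (Strassen uses MORE here due to padding overhead — for small or just-over-power-of-2 n, padding can outweigh the per-level savings)

Standard: 2197 multiplications (13^3). Strassen: 2401 multiplications (7^4, after padding to 16x16). Strassen reduces 8 recursive multiplications to 7 at each level.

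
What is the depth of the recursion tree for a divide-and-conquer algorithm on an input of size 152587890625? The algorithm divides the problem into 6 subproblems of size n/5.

For divide and conquer with division factor 5:

Problem sizes at each level:
Level 0: 152587890625
Level 1: 30517578125
Level 2: 6103515625
Level 3: 1220703125
Level 4: 244140625
Level 5: 48828125
Level 6: 9765625
Level 7: 1953125
Level 8: 390625
Level 9: 78125
Level 10: 15625
Level 11: 3125
Level 12: 625
Level 13: 125
Level 14: 25
Level 15: 5
Level 16: 1

The root is level 0 and the size-1 base case is level 16 (the tree spans levels 0 through 16, i.e. 17 levels counting the root), so the depth is the number of divisions: log_5(152587890625) = 16

The recursion tree depth is log_5(152587890625) = 16. At each level, the problem size is divided by 5, so it takes 16 divisions to reduce to a base case of size 1. The algorithm makes 6 recursive calls at each level.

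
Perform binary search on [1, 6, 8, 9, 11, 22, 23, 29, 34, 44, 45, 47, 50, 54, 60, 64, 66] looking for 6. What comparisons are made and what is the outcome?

Binary search for 6 in [1, 6, 8, 9, 11, 22, 23, 29, 34, 44, 45, 47, 50, 54, 60, 64, 66]:

lo=0, hi=16, mid=8, arr[mid]=34 -> 34 > 6, search left half
lo=0, hi=7, mid=3, arr[mid]=9 -> 9 > 6, search left half
lo=0, hi=2, mid=1, arr[mid]=6 -> Found target at index 1!

Binary search finds 6 at index 1 after 3 comparisons. The search repeatedly halves the search space by comparing with the middle element.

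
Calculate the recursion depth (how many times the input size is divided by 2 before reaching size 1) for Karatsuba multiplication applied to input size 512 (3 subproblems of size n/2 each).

For divide and conquer with division factor 2:

Problem sizes at each level:
Level 0: 512
Level 1: 256
Level 2: 128
Level 3: 64
Level 4: 32
Level 5: 16
Level 6: 8
Level 7: 4
Level 8: 2
Level 9: 1

The root is level 0 and the size-1 base case is level 9 (the tree spans levels 0 through 9, i.e. 10 levels counting the root), so the depth is the number of divisions: log_2(512) = 9

The recursion tree depth is log_2(512) = 9. At each level, the problem size is divided by 2, so it takes 9 divisions to reduce to a base case of size 1. The algorithm makes 3 recursive calls at each level.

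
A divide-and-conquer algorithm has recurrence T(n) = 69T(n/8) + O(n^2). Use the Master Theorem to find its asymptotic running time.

Master Theorem for T(n) = 69T(n/8) + O(n^2):

a = 69, b = 8, c = 2
log_b(a) = log_8(69) = 2.0362

Case 1: c = 2 < log_8(69) = 2.0362
T(n) = O(n^(log_8 69))

For T(n) = 69T(n/8) + O(n^2): log_8(69) = 2.0362. This is Case 1 of the Master Theorem (c < log_b(a), work dominated by leaves), giving O(n^(log_8 69)).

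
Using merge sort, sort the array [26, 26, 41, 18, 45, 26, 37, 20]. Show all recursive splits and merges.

Merge sort trace:

Split: [26, 26, 41, 18, 45, 26, 37, 20] -> [26, 26, 41, 18] and [45, 26, 37, 20]
  Split: [26, 26, 41, 18] -> [26, 26] and [41, 18]
    Split: [26, 26] -> [26] and [26]
    Merge: [26] + [26] -> [26, 26]
    Split: [41, 18] -> [41] and [18]
    Merge: [41] + [18] -> [18, 41]
  Merge: [26, 26] + [18, 41] -> [18, 26, 26, 41]
  Split: [45, 26, 37, 20] -> [45, 26] and [37, 20]
    Split: [45, 26] -> [45] and [26]
    Merge: [45] + [26] -> [26, 45]
    Split: [37, 20] -> [37] and [20]
    Merge: [37] + [20] -> [20, 37]
  Merge: [26, 45] + [20, 37] -> [20, 26, 37, 45]
Merge: [18, 26, 26, 41] + [20, 26, 37, 45] -> [18, 20, 26, 26, 26, 37, 41, 45]

Final sorted array: [18, 20, 26, 26, 26, 37, 41, 45]

The merge sort proceeds by recursively splitting the array and merging sorted halves.
After all merges, the sorted array is [18, 20, 26, 26, 26, 37, 41, 45].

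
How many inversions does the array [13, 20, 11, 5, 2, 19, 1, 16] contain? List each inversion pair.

Finding inversions in [13, 20, 11, 5, 2, 19, 1, 16]:

(0, 2): arr[0]=13 > arr[2]=11
(0, 3): arr[0]=13 > arr[3]=5
(0, 4): arr[0]=13 > arr[4]=2
(0, 6): arr[0]=13 > arr[6]=1
(1, 2): arr[1]=20 > arr[2]=11
(1, 3): arr[1]=20 > arr[3]=5
(1, 4): arr[1]=20 > arr[4]=2
(1, 5): arr[1]=20 > arr[5]=19
(1, 6): arr[1]=20 > arr[6]=1
(1, 7): arr[1]=20 > arr[7]=16
(2, 3): arr[2]=11 > arr[3]=5
(2, 4): arr[2]=11 > arr[4]=2
(2, 6): arr[2]=11 > arr[6]=1
(3, 4): arr[3]=5 > arr[4]=2
(3, 6): arr[3]=5 > arr[6]=1
(4, 6): arr[4]=2 > arr[6]=1
(5, 6): arr[5]=19 > arr[6]=1
(5, 7): arr[5]=19 > arr[7]=16

Total inversions: 18

The array has 18 inversion(s): (0,2), (0,3), (0,4), (0,6), (1,2), (1,3), (1,4), (1,5), (1,6), (1,7), (2,3), (2,4), (2,6), (3,4), (3,6), (4,6), (5,6), (5,7). Each pair (i,j) satisfies i < j and arr[i] > arr[j].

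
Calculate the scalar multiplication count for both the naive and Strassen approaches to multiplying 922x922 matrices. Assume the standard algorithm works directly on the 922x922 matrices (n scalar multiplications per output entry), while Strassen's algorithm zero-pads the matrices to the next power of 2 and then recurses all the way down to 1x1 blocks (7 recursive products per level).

Matrix multiplication for 922x922 matrices:

Strassen's algorithm requires power-of-2 dimensions. Pad 922x922 to 1024x1024 (next power of 2).

Standard algorithm: 922^3 = 783777448 multiplications
Strassen's algorithm: 7^(log2(1024)) = 7^10 = 282475249 multiplications
Savings: 783777448 - 282475249 = 501302199 multiplications

Standard: 783777448 multiplications (922^3). Strassen: 282475249 multiplications (7^10, after padding to 1024x1024). Strassen reduces 8 recursive multiplications to 7 at each level.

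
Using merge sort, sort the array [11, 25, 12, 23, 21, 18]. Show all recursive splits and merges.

Merge sort trace:

Split: [11, 25, 12, 23, 21, 18] -> [11, 25, 12] and [23, 21, 18]
  Split: [11, 25, 12] -> [11] and [25, 12]
    Split: [25, 12] -> [25] and [12]
    Merge: [25] + [12] -> [12, 25]
  Merge: [11] + [12, 25] -> [11, 12, 25]
  Split: [23, 21, 18] -> [23] and [21, 18]
    Split: [21, 18] -> [21] and [18]
    Merge: [21] + [18] -> [18, 21]
  Merge: [23] + [18, 21] -> [18, 21, 23]
Merge: [11, 12, 25] + [18, 21, 23] -> [11, 12, 18, 21, 23, 25]

Final sorted array: [11, 12, 18, 21, 23, 25]

The merge sort proceeds by recursively splitting the array and merging sorted halves.
After all merges, the sorted array is [11, 12, 18, 21, 23, 25].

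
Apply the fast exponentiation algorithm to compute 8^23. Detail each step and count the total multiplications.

Computing 8^23 by squaring (build up from 8^1; each line after the first costs one multiplication):

8^1 = 8
8^2 = (8^1)^2 = 8^2 = 64
8^4 = (8^2)^2 = 64^2 = 4096
8^5 = 8 * 8^4 = 8 * 4096 = 32768
8^10 = (8^5)^2 = 32768^2 = 1073741824
8^11 = 8 * 8^10 = 8 * 1073741824 = 8589934592
8^22 = (8^11)^2 = 8589934592^2 = 73786976294838206464
8^23 = 8 * 8^22 = 8 * 73786976294838206464 = 590295810358705651712

Result: 590295810358705651712
Multiplications needed: 7 (7 lines after 8^1)

8^23 = 590295810358705651712. Using exponentiation by squaring, this requires 7 multiplications. The key idea: if the exponent is even, square the half-power; if odd, multiply by the base once.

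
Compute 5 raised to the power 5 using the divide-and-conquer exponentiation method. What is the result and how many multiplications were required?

Computing 5^5 by squaring (build up from 5^1; each line after the first costs one multiplication):

5^1 = 5
5^2 = (5^1)^2 = 5^2 = 25
5^4 = (5^2)^2 = 25^2 = 625
5^5 = 5 * 5^4 = 5 * 625 = 3125

Result: 3125
Multiplications needed: 3 (3 lines after 5^1)

5^5 = 3125. Using exponentiation by squaring, this requires 3 multiplications. The key idea: if the exponent is even, square the half-power; if odd, multiply by the base once.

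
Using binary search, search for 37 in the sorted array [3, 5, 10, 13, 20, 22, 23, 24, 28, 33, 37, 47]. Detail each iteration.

Binary search for 37 in [3, 5, 10, 13, 20, 22, 23, 24, 28, 33, 37, 47]:

lo=0, hi=11, mid=5, arr[mid]=22 -> 22 < 37, search right half
lo=6, hi=11, mid=8, arr[mid]=28 -> 28 < 37, search right half
lo=9, hi=11, mid=10, arr[mid]=37 -> Found target at index 10!

Binary search finds 37 at index 10 after 3 comparisons. The search repeatedly halves the search space by comparing with the middle element.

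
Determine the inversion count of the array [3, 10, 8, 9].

Finding inversions in [3, 10, 8, 9]:

(1, 2): arr[1]=10 > arr[2]=8
(1, 3): arr[1]=10 > arr[3]=9

Total inversions: 2

The array has 2 inversion(s): (1,2), (1,3). Each pair (i,j) satisfies i < j and arr[i] > arr[j].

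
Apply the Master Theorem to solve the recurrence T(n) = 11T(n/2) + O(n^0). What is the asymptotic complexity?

Master Theorem for T(n) = 11T(n/2) + O(n^0):

a = 11, b = 2, c = 0
log_b(a) = log_2(11) = 3.4594

Case 1: c = 0 < log_2(11) = 3.4594
T(n) = O(n^(log_2 11))

For T(n) = 11T(n/2) + O(n^0): log_2(11) = 3.4594. This is Case 1 of the Master Theorem (c < log_b(a), work dominated by leaves), giving O(n^(log_2 11)).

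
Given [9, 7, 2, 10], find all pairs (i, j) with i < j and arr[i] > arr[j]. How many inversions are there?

Finding inversions in [9, 7, 2, 10]:

(0, 1): arr[0]=9 > arr[1]=7
(0, 2): arr[0]=9 > arr[2]=2
(1, 2): arr[1]=7 > arr[2]=2

Total inversions: 3

The array has 3 inversion(s): (0,1), (0,2), (1,2). Each pair (i,j) satisfies i < j and arr[i] > arr[j].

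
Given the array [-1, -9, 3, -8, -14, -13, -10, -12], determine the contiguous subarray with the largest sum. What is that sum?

Using Kadane's algorithm on [-1, -9, 3, -8, -14, -13, -10, -12]:

Scanning through the array:
Position 1 (value -9): max_ending_here = -9, max_so_far = -1
Position 2 (value 3): max_ending_here = 3, max_so_far = 3
Position 3 (value -8): max_ending_here = -5, max_so_far = 3
Position 4 (value -14): max_ending_here = -14, max_so_far = 3
Position 5 (value -13): max_ending_here = -13, max_so_far = 3
Position 6 (value -10): max_ending_here = -10, max_so_far = 3
Position 7 (value -12): max_ending_here = -12, max_so_far = 3

Maximum subarray: [3]
Maximum sum: 3

The maximum subarray is [3] with sum 3. This subarray runs from index 2 to index 2.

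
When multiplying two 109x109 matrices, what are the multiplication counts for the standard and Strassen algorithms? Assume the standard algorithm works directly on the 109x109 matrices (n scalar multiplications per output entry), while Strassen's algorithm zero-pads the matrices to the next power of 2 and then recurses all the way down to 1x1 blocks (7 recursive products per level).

Matrix multiplication for 109x109 matrices:

Strassen's algorithm requires power-of-2 dimensions. Pad 109x109 to 128x128 (next power of 2).

Standard algorithm: 109^3 = 1295029 multiplications
Strassen's algorithm: 7^(log2(128)) = 7^7 = 823543 multiplications
Savings: 1295029 - 823543 = 471486 multiplications

Standard: 1295029 multiplications (109^3). Strassen: 823543 multiplications (7^7, after padding to 128x128). Strassen reduces 8 recursive multiplications to 7 at each level.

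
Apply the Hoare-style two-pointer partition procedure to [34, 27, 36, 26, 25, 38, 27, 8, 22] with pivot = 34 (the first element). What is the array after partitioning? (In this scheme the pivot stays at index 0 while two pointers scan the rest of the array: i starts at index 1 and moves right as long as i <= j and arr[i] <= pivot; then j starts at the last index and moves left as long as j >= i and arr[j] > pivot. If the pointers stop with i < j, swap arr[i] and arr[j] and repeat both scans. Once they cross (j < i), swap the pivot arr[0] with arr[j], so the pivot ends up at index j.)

Hoare-style two-pointer partition with pivot = 34:

Initial array: [34, 27, 36, 26, 25, 38, 27, 8, 22]

Pointers start at i = 1, j = 8.
i stops at index 2 (arr[2]=36 > 34), j stops at index 8 (arr[8]=22 <= 34): swap arr[2] and arr[8], array becomes [34, 27, 22, 26, 25, 38, 27, 8, 36]
i stops at index 5 (arr[5]=38 > 34), j stops at index 7 (arr[7]=8 <= 34): swap arr[5] and arr[7], array becomes [34, 27, 22, 26, 25, 8, 27, 38, 36]
i ends at 7, j ends at 6: the pointers have crossed (j < i), so scanning stops.

Swap pivot arr[0] with arr[6] to place pivot at position 6: [27, 27, 22, 26, 25, 8, 34, 38, 36]
Pivot position: 6

After partitioning with pivot 34, the array becomes [27, 27, 22, 26, 25, 8, 34, 38, 36]. The pivot is placed at index 6. All elements to the left of the pivot are <= 34, and all elements to the right are > 34.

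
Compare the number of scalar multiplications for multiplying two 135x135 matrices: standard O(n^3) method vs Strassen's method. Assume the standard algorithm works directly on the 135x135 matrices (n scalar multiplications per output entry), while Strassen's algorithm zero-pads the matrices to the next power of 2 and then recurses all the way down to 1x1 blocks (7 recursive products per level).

Matrix multiplication for 135x135 matrices:

Strassen's algorithm requires power-of-2 dimensions. Pad 135x135 to 256x256 (next power of 2).

Standard algorithm: 135^3 = 2460375 multiplications
Strassen's algorithm: 7^(log2(256)) = 7^8 = 5764801 multiplications
Difference: 2460375 - 5764801 = -3304426 (Strassen uses MORE here due to padding overhead — for small or just-over-power-of-2 n, padding can outweigh the per-level savings)

Standard: 2460375 multiplications (135^3). Strassen: 5764801 multiplications (7^8, after padding to 256x256). Strassen reduces 8 recursive multiplications to 7 at each level.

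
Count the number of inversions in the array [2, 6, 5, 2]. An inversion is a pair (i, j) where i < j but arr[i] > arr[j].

Finding inversions in [2, 6, 5, 2]:

(1, 2): arr[1]=6 > arr[2]=5
(1, 3): arr[1]=6 > arr[3]=2
(2, 3): arr[2]=5 > arr[3]=2

Total inversions: 3

The array has 3 inversion(s): (1,2), (1,3), (2,3). Each pair (i,j) satisfies i < j and arr[i] > arr[j].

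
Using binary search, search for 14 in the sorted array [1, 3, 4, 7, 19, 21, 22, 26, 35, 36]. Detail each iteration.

Binary search for 14 in [1, 3, 4, 7, 19, 21, 22, 26, 35, 36]:

lo=0, hi=9, mid=4, arr[mid]=19 -> 19 > 14, search left half
lo=0, hi=3, mid=1, arr[mid]=3 -> 3 < 14, search right half
lo=2, hi=3, mid=2, arr[mid]=4 -> 4 < 14, search right half
lo=3, hi=3, mid=3, arr[mid]=7 -> 7 < 14, search right half
lo=4 > hi=3, target 14 not found

Binary search determines that 14 is not in the array after 4 comparisons. The search space was exhausted without finding the target.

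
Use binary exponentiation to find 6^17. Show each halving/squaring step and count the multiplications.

Computing 6^17 by squaring (build up from 6^1; each line after the first costs one multiplication):

6^1 = 6
6^2 = (6^1)^2 = 6^2 = 36
6^4 = (6^2)^2 = 36^2 = 1296
6^8 = (6^4)^2 = 1296^2 = 1679616
6^16 = (6^8)^2 = 1679616^2 = 2821109907456
6^17 = 6 * 6^16 = 6 * 2821109907456 = 16926659444736

Result: 16926659444736
Multiplications needed: 5 (5 lines after 6^1)

6^17 = 16926659444736. Using exponentiation by squaring, this requires 5 multiplications. The key idea: if the exponent is even, square the half-power; if odd, multiply by the base once.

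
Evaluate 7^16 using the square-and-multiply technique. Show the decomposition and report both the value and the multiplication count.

Computing 7^16 by squaring (build up from 7^1; each line after the first costs one multiplication):

7^1 = 7
7^2 = (7^1)^2 = 7^2 = 49
7^4 = (7^2)^2 = 49^2 = 2401
7^8 = (7^4)^2 = 2401^2 = 5764801
7^16 = (7^8)^2 = 5764801^2 = 33232930569601

Result: 33232930569601
Multiplications needed: 4 (4 lines after 7^1)

7^16 = 33232930569601. Using exponentiation by squaring, this requires 4 multiplications. The key idea: if the exponent is even, square the half-power; if odd, multiply by the base once.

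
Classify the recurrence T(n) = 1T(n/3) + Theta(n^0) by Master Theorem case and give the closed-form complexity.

Master Theorem for T(n) = 1T(n/3) + O(n^0):

a = 1, b = 3, c = 0
log_b(a) = log_3(1) = 0.0000

Case 2: c = 0 = log_3(1) = 0.0000
T(n) = O(n^0 log n) = O(log n)

For T(n) = 1T(n/3) + O(n^0): log_3(1) = 0.0000. This is Case 2 of the Master Theorem (c = log_b(a), equal work at all levels), giving O(log n).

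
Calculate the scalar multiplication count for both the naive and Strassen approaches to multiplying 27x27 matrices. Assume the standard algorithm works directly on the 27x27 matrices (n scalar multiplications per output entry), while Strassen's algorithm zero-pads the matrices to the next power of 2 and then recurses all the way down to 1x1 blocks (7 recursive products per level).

Matrix multiplication for 27x27 matrices:

Strassen's algorithm requires power-of-2 dimensions. Pad 27x27 to 32x32 (next power of 2).

Standard algorithm: 27^3 = 19683 multiplications
Strassen's algorithm: 7^(log2(32)) = 7^5 = 16807 multiplications
Savings: 19683 - 16807 = 2876 multiplications

Standard: 19683 multiplications (27^3). Strassen: 16807 multiplications (7^5, after padding to 32x32). Strassen reduces 8 recursive multiplications to 7 at each level.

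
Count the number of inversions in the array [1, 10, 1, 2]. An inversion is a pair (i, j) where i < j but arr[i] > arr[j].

Finding inversions in [1, 10, 1, 2]:

(1, 2): arr[1]=10 > arr[2]=1
(1, 3): arr[1]=10 > arr[3]=2

Total inversions: 2

The array has 2 inversion(s): (1,2), (1,3). Each pair (i,j) satisfies i < j and arr[i] > arr[j].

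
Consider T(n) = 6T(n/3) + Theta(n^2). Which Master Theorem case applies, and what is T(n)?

Master Theorem for T(n) = 6T(n/3) + O(n^2):

a = 6, b = 3, c = 2
log_b(a) = log_3(6) = 1.6309

Case 3: c = 2 > log_3(6) = 1.6309
T(n) = O(n^2) = O(n^2)

For T(n) = 6T(n/3) + O(n^2): log_3(6) = 1.6309. This is Case 3 of the Master Theorem (c > log_b(a), work dominated by root), giving O(n^2).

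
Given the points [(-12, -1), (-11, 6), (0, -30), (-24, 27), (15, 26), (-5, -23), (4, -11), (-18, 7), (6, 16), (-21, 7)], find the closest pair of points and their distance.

Computing all pairwise distances among 10 points:

d((-12, -1), (-11, 6)) = 7.0711
d((-12, -1), (0, -30)) = 31.3847
d((-12, -1), (-24, 27)) = 30.4631
d((-12, -1), (15, 26)) = 38.1838
d((-12, -1), (-5, -23)) = 23.0868
d((-12, -1), (4, -11)) = 18.868
d((-12, -1), (-18, 7)) = 10.0
d((-12, -1), (6, 16)) = 24.7588
d((-12, -1), (-21, 7)) = 12.0416
d((-11, 6), (0, -30)) = 37.6431
d((-11, 6), (-24, 27)) = 24.6982
d((-11, 6), (15, 26)) = 32.8024
d((-11, 6), (-5, -23)) = 29.6142
d((-11, 6), (4, -11)) = 22.6716
d((-11, 6), (-18, 7)) = 7.0711
d((-11, 6), (6, 16)) = 19.7231
d((-11, 6), (-21, 7)) = 10.0499
d((0, -30), (-24, 27)) = 61.8466
d((0, -30), (15, 26)) = 57.9741
d((0, -30), (-5, -23)) = 8.6023
d((0, -30), (4, -11)) = 19.4165
d((0, -30), (-18, 7)) = 41.1461
d((0, -30), (6, 16)) = 46.3897
d((0, -30), (-21, 7)) = 42.5441
d((-24, 27), (15, 26)) = 39.0128
d((-24, 27), (-5, -23)) = 53.4883
d((-24, 27), (4, -11)) = 47.2017
d((-24, 27), (-18, 7)) = 20.8806
d((-24, 27), (6, 16)) = 31.9531
d((-24, 27), (-21, 7)) = 20.2237
d((15, 26), (-5, -23)) = 52.9245
d((15, 26), (4, -11)) = 38.6005
d((15, 26), (-18, 7)) = 38.0789
d((15, 26), (6, 16)) = 13.4536
d((15, 26), (-21, 7)) = 40.7063
d((-5, -23), (4, -11)) = 15.0
d((-5, -23), (-18, 7)) = 32.6956
d((-5, -23), (6, 16)) = 40.5216
d((-5, -23), (-21, 7)) = 34.0
d((4, -11), (-18, 7)) = 28.4253
d((4, -11), (6, 16)) = 27.074
d((4, -11), (-21, 7)) = 30.8058
d((-18, 7), (6, 16)) = 25.632
d((-18, 7), (-21, 7)) = 3.0 <-- minimum
d((6, 16), (-21, 7)) = 28.4605

Closest pair: (-18, 7) and (-21, 7) with distance 3.0

The closest pair is (-18, 7) and (-21, 7) with Euclidean distance 3.0. For 10 points, brute-force pairwise comparison is shown above. For large n, the divide-and-conquer algorithm (sort by x, recurse on halves, check the dividing strip) achieves O(n log n).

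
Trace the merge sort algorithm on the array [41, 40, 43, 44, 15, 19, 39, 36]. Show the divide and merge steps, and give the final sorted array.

Merge sort trace:

Split: [41, 40, 43, 44, 15, 19, 39, 36] -> [41, 40, 43, 44] and [15, 19, 39, 36]
  Split: [41, 40, 43, 44] -> [41, 40] and [43, 44]
    Split: [41, 40] -> [41] and [40]
    Merge: [41] + [40] -> [40, 41]
    Split: [43, 44] -> [43] and [44]
    Merge: [43] + [44] -> [43, 44]
  Merge: [40, 41] + [43, 44] -> [40, 41, 43, 44]
  Split: [15, 19, 39, 36] -> [15, 19] and [39, 36]
    Split: [15, 19] -> [15] and [19]
    Merge: [15] + [19] -> [15, 19]
    Split: [39, 36] -> [39] and [36]
    Merge: [39] + [36] -> [36, 39]
  Merge: [15, 19] + [36, 39] -> [15, 19, 36, 39]
Merge: [40, 41, 43, 44] + [15, 19, 36, 39] -> [15, 19, 36, 39, 40, 41, 43, 44]

Final sorted array: [15, 19, 36, 39, 40, 41, 43, 44]

The merge sort proceeds by recursively splitting the array and merging sorted halves.
After all merges, the sorted array is [15, 19, 36, 39, 40, 41, 43, 44].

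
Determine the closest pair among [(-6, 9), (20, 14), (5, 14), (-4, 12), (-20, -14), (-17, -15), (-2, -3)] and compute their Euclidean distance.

Computing all pairwise distances among 7 points:

d((-6, 9), (20, 14)) = 26.4764
d((-6, 9), (5, 14)) = 12.083
d((-6, 9), (-4, 12)) = 3.6056
d((-6, 9), (-20, -14)) = 26.9258
d((-6, 9), (-17, -15)) = 26.4008
d((-6, 9), (-2, -3)) = 12.6491
d((20, 14), (5, 14)) = 15.0
d((20, 14), (-4, 12)) = 24.0832
d((20, 14), (-20, -14)) = 48.8262
d((20, 14), (-17, -15)) = 47.0106
d((20, 14), (-2, -3)) = 27.8029
d((5, 14), (-4, 12)) = 9.2195
d((5, 14), (-20, -14)) = 37.5366
d((5, 14), (-17, -15)) = 36.4005
d((5, 14), (-2, -3)) = 18.3848
d((-4, 12), (-20, -14)) = 30.5287
d((-4, 12), (-17, -15)) = 29.9666
d((-4, 12), (-2, -3)) = 15.1327
d((-20, -14), (-17, -15)) = 3.1623 <-- minimum
d((-20, -14), (-2, -3)) = 21.095
d((-17, -15), (-2, -3)) = 19.2094

Closest pair: (-20, -14) and (-17, -15) with distance 3.1623

The closest pair is (-20, -14) and (-17, -15) with Euclidean distance 3.1623. For 7 points, brute-force pairwise comparison is shown above. For large n, the divide-and-conquer algorithm (sort by x, recurse on halves, check the dividing strip) achieves O(n log n).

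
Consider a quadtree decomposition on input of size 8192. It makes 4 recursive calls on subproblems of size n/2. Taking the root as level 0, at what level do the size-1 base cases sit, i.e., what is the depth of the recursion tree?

For divide and conquer with division factor 2:

Problem sizes at each level:
Level 0: 8192
Level 1: 4096
Level 2: 2048
Level 3: 1024
Level 4: 512
Level 5: 256
Level 6: 128
Level 7: 64
Level 8: 32
Level 9: 16
Level 10: 8
Level 11: 4
Level 12: 2
Level 13: 1

The root is level 0 and the size-1 base case is level 13 (the tree spans levels 0 through 13, i.e. 14 levels counting the root), so the depth is the number of divisions: log_2(8192) = 13

The recursion tree depth is log_2(8192) = 13. At each level, the problem size is divided by 2, so it takes 13 divisions to reduce to a base case of size 1. The algorithm makes 4 recursive calls at each level.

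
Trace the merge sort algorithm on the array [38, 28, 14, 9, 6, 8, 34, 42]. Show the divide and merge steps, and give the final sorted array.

Merge sort trace:

Split: [38, 28, 14, 9, 6, 8, 34, 42] -> [38, 28, 14, 9] and [6, 8, 34, 42]
  Split: [38, 28, 14, 9] -> [38, 28] and [14, 9]
    Split: [38, 28] -> [38] and [28]
    Merge: [38] + [28] -> [28, 38]
    Split: [14, 9] -> [14] and [9]
    Merge: [14] + [9] -> [9, 14]
  Merge: [28, 38] + [9, 14] -> [9, 14, 28, 38]
  Split: [6, 8, 34, 42] -> [6, 8] and [34, 42]
    Split: [6, 8] -> [6] and [8]
    Merge: [6] + [8] -> [6, 8]
    Split: [34, 42] -> [34] and [42]
    Merge: [34] + [42] -> [34, 42]
  Merge: [6, 8] + [34, 42] -> [6, 8, 34, 42]
Merge: [9, 14, 28, 38] + [6, 8, 34, 42] -> [6, 8, 9, 14, 28, 34, 38, 42]

Final sorted array: [6, 8, 9, 14, 28, 34, 38, 42]

The merge sort proceeds by recursively splitting the array and merging sorted halves.
After all merges, the sorted array is [6, 8, 9, 14, 28, 34, 38, 42].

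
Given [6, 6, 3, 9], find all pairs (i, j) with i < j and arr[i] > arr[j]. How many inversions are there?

Finding inversions in [6, 6, 3, 9]:

(0, 2): arr[0]=6 > arr[2]=3
(1, 2): arr[1]=6 > arr[2]=3

Total inversions: 2

The array has 2 inversion(s): (0,2), (1,2). Each pair (i,j) satisfies i < j and arr[i] > arr[j].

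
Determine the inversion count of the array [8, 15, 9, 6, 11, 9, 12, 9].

Finding inversions in [8, 15, 9, 6, 11, 9, 12, 9]:

(0, 3): arr[0]=8 > arr[3]=6
(1, 2): arr[1]=15 > arr[2]=9
(1, 3): arr[1]=15 > arr[3]=6
(1, 4): arr[1]=15 > arr[4]=11
(1, 5): arr[1]=15 > arr[5]=9
(1, 6): arr[1]=15 > arr[6]=12
(1, 7): arr[1]=15 > arr[7]=9
(2, 3): arr[2]=9 > arr[3]=6
(4, 5): arr[4]=11 > arr[5]=9
(4, 7): arr[4]=11 > arr[7]=9
(6, 7): arr[6]=12 > arr[7]=9

Total inversions: 11

The array has 11 inversion(s): (0,3), (1,2), (1,3), (1,4), (1,5), (1,6), (1,7), (2,3), (4,5), (4,7), (6,7). Each pair (i,j) satisfies i < j and arr[i] > arr[j].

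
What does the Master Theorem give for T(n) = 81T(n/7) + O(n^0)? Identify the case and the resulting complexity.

Master Theorem for T(n) = 81T(n/7) + O(n^0):

a = 81, b = 7, c = 0
log_b(a) = log_7(81) = 2.2583

Case 1: c = 0 < log_7(81) = 2.2583
T(n) = O(n^(log_7 81))

For T(n) = 81T(n/7) + O(n^0): log_7(81) = 2.2583. This is Case 1 of the Master Theorem (c < log_b(a), work dominated by leaves), giving O(n^(log_7 81)).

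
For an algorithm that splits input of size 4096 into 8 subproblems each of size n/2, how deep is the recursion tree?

For divide and conquer with division factor 2:

Problem sizes at each level:
Level 0: 4096
Level 1: 2048
Level 2: 1024
Level 3: 512
Level 4: 256
Level 5: 128
Level 6: 64
Level 7: 32
Level 8: 16
Level 9: 8
Level 10: 4
Level 11: 2
Level 12: 1

The root is level 0 and the size-1 base case is level 12 (the tree spans levels 0 through 12, i.e. 13 levels counting the root), so the depth is the number of divisions: log_2(4096) = 12

The recursion tree depth is log_2(4096) = 12. At each level, the problem size is divided by 2, so it takes 12 divisions to reduce to a base case of size 1. The algorithm makes 8 recursive calls at each level.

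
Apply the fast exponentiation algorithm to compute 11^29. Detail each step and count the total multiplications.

Computing 11^29 by squaring (build up from 11^1; each line after the first costs one multiplication):

11^1 = 11
11^2 = (11^1)^2 = 11^2 = 121
11^3 = 11 * 11^2 = 11 * 121 = 1331
11^6 = (11^3)^2 = 1331^2 = 1771561
11^7 = 11 * 11^6 = 11 * 1771561 = 19487171
11^14 = (11^7)^2 = 19487171^2 = 379749833583241
11^28 = (11^14)^2 = 379749833583241^2 = 144209936106499234037676064081
11^29 = 11 * 11^28 = 11 * 144209936106499234037676064081 = 1586309297171491574414436704891

Result: 1586309297171491574414436704891
Multiplications needed: 7 (7 lines after 11^1)

11^29 = 1586309297171491574414436704891. Using exponentiation by squaring, this requires 7 multiplications. The key idea: if the exponent is even, square the half-power; if odd, multiply by the base once.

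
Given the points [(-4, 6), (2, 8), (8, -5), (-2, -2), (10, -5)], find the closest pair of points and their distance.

Computing all pairwise distances among 5 points:

d((-4, 6), (2, 8)) = 6.3246
d((-4, 6), (8, -5)) = 16.2788
d((-4, 6), (-2, -2)) = 8.2462
d((-4, 6), (10, -5)) = 17.8045
d((2, 8), (8, -5)) = 14.3178
d((2, 8), (-2, -2)) = 10.7703
d((2, 8), (10, -5)) = 15.2643
d((8, -5), (-2, -2)) = 10.4403
d((8, -5), (10, -5)) = 2.0 <-- minimum
d((-2, -2), (10, -5)) = 12.3693

Closest pair: (8, -5) and (10, -5) with distance 2.0

The closest pair is (8, -5) and (10, -5) with Euclidean distance 2.0. For 5 points, brute-force pairwise comparison is shown above. For large n, the divide-and-conquer algorithm (sort by x, recurse on halves, check the dividing strip) achieves O(n log n).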